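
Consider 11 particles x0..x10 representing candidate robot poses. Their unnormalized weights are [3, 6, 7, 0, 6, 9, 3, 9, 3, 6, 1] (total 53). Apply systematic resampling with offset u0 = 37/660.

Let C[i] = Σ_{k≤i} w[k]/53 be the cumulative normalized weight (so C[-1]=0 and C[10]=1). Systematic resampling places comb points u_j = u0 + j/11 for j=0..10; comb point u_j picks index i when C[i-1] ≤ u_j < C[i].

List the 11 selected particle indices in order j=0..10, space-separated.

0 1 2 4 5 5 6 7 7 9 9

C = [3/53, 9/53, 16/53, 16/53, 22/53, 31/53, 34/53, 43/53, 46/53, 52/53, 1]
j=0: u_0=37/660 ∈ [0, 3/53) → index 0
j=1: u_1=97/660 ∈ [3/53, 9/53) → index 1
j=2: u_2=157/660 ∈ [9/53, 16/53) → index 2
j=3: u_3=217/660 ∈ [16/53, 22/53) → index 4
j=4: u_4=277/660 ∈ [22/53, 31/53) → index 5
j=5: u_5=337/660 ∈ [22/53, 31/53) → index 5
j=6: u_6=397/660 ∈ [31/53, 34/53) → index 6
j=7: u_7=457/660 ∈ [34/53, 43/53) → index 7
j=8: u_8=47/60 ∈ [34/53, 43/53) → index 7
j=9: u_9=577/660 ∈ [46/53, 52/53) → index 9
j=10: u_10=637/660 ∈ [46/53, 52/53) → index 9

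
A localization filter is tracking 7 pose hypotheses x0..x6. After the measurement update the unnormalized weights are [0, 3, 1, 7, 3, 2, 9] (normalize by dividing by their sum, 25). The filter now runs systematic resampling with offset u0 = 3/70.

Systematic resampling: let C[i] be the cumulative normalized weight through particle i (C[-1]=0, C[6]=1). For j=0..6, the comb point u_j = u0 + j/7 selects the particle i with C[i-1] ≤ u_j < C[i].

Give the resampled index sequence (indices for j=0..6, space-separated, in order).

C = [0, 3/25, 4/25, 11/25, 14/25, 16/25, 1]
j=0: u_0=3/70 ∈ [0, 3/25) → index 1
j=1: u_1=13/70 ∈ [4/25, 11/25) → index 3
j=2: u_2=23/70 ∈ [4/25, 11/25) → index 3
j=3: u_3=33/70 ∈ [11/25, 14/25) → index 4
j=4: u_4=43/70 ∈ [14/25, 16/25) → index 5
j=5: u_5=53/70 ∈ [16/25, 1) → index 6
j=6: u_6=9/10 ∈ [16/25, 1) → index 6

1 3 3 4 5 6 6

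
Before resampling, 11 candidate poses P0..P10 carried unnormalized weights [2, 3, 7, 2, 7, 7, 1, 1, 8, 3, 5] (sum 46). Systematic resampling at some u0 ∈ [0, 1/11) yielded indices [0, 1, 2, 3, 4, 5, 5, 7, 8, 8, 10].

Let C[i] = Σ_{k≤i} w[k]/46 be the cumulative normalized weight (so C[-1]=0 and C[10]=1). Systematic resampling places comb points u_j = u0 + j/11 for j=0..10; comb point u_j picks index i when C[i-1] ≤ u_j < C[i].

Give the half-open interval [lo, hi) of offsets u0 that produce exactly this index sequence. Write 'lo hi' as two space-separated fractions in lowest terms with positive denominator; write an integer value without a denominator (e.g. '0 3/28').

C = [1/23, 5/46, 6/23, 7/23, 21/46, 14/23, 29/46, 15/23, 19/23, 41/46, 1]
j=0 picked index 0: u0 ∈ [0, 1/23)
j=1 picked index 1: u0 ∈ [-12/253, 9/506)
j=2 picked index 2: u0 ∈ [-37/506, 20/253)
j=3 picked index 3: u0 ∈ [-3/253, 8/253)
j=4 picked index 4: u0 ∈ [-15/253, 47/506)
j=5 picked index 5: u0 ∈ [1/506, 39/253)
j=6 picked index 5: u0 ∈ [-45/506, 16/253)
j=7 picked index 7: u0 ∈ [-3/506, 4/253)
j=8 picked index 8: u0 ∈ [-19/253, 25/253)
j=9 picked index 8: u0 ∈ [-42/253, 2/253)
j=10 picked index 10: u0 ∈ [-9/506, 1/11)
intersection: [1/506, 2/253)

1/506 2/253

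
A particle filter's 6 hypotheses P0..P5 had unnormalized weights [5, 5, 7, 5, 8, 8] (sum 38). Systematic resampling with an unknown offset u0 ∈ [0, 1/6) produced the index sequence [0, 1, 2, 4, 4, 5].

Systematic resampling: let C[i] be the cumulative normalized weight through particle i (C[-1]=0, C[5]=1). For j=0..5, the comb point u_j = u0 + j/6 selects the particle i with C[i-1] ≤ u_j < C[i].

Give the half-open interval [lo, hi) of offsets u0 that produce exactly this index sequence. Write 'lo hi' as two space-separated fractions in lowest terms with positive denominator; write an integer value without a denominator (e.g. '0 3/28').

3/38 11/114

C = [5/38, 5/19, 17/38, 11/19, 15/19, 1]
j=0 picked index 0: u0 ∈ [0, 5/38)
j=1 picked index 1: u0 ∈ [-2/57, 11/114)
j=2 picked index 2: u0 ∈ [-4/57, 13/114)
j=3 picked index 4: u0 ∈ [3/38, 11/38)
j=4 picked index 4: u0 ∈ [-5/57, 7/57)
j=5 picked index 5: u0 ∈ [-5/114, 1/6)
intersection: [3/38, 11/114)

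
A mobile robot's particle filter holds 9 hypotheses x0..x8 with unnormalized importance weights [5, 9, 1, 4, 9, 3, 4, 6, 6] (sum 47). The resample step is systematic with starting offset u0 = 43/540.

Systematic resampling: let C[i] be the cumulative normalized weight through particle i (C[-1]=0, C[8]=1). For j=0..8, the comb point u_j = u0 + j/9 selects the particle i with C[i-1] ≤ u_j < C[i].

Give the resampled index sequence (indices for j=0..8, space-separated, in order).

C = [5/47, 14/47, 15/47, 19/47, 28/47, 31/47, 35/47, 41/47, 1]
j=0: u_0=43/540 ∈ [0, 5/47) → index 0
j=1: u_1=103/540 ∈ [5/47, 14/47) → index 1
j=2: u_2=163/540 ∈ [14/47, 15/47) → index 2
j=3: u_3=223/540 ∈ [19/47, 28/47) → index 4
j=4: u_4=283/540 ∈ [19/47, 28/47) → index 4
j=5: u_5=343/540 ∈ [28/47, 31/47) → index 5
j=6: u_6=403/540 ∈ [35/47, 41/47) → index 7
j=7: u_7=463/540 ∈ [35/47, 41/47) → index 7
j=8: u_8=523/540 ∈ [41/47, 1) → index 8

0 1 2 4 4 5 7 7 8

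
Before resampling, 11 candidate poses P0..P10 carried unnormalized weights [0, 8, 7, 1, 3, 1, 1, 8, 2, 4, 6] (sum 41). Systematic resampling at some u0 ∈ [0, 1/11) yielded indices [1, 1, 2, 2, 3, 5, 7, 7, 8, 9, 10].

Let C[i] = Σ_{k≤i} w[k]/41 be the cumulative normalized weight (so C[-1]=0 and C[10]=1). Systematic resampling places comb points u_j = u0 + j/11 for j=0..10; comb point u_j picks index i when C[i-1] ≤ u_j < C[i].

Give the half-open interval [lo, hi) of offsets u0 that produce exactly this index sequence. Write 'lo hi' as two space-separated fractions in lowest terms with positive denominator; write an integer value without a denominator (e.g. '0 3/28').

6/451 12/451

C = [0, 8/41, 15/41, 16/41, 19/41, 20/41, 21/41, 29/41, 31/41, 35/41, 1]
j=0 picked index 1: u0 ∈ [0, 8/41)
j=1 picked index 1: u0 ∈ [-1/11, 47/451)
j=2 picked index 2: u0 ∈ [6/451, 83/451)
j=3 picked index 2: u0 ∈ [-35/451, 42/451)
j=4 picked index 3: u0 ∈ [1/451, 12/451)
j=5 picked index 5: u0 ∈ [4/451, 15/451)
j=6 picked index 7: u0 ∈ [-15/451, 73/451)
j=7 picked index 7: u0 ∈ [-56/451, 32/451)
j=8 picked index 8: u0 ∈ [-9/451, 13/451)
j=9 picked index 9: u0 ∈ [-28/451, 16/451)
j=10 picked index 10: u0 ∈ [-25/451, 1/11)
intersection: [6/451, 12/451)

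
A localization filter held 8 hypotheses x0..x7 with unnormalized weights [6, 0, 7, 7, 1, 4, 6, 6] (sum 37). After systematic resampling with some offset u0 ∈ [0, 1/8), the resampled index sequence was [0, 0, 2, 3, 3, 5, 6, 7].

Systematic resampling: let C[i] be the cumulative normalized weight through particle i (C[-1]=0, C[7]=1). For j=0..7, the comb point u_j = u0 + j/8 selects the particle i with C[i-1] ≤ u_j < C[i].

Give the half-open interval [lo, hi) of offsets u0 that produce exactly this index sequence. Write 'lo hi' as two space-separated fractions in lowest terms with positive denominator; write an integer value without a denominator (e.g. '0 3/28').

0 11/296

C = [6/37, 6/37, 13/37, 20/37, 21/37, 25/37, 31/37, 1]
j=0 picked index 0: u0 ∈ [0, 6/37)
j=1 picked index 0: u0 ∈ [-1/8, 11/296)
j=2 picked index 2: u0 ∈ [-13/148, 15/148)
j=3 picked index 3: u0 ∈ [-7/296, 49/296)
j=4 picked index 3: u0 ∈ [-11/74, 3/74)
j=5 picked index 5: u0 ∈ [-17/296, 15/296)
j=6 picked index 6: u0 ∈ [-11/148, 13/148)
j=7 picked index 7: u0 ∈ [-11/296, 1/8)
intersection: [0, 11/296)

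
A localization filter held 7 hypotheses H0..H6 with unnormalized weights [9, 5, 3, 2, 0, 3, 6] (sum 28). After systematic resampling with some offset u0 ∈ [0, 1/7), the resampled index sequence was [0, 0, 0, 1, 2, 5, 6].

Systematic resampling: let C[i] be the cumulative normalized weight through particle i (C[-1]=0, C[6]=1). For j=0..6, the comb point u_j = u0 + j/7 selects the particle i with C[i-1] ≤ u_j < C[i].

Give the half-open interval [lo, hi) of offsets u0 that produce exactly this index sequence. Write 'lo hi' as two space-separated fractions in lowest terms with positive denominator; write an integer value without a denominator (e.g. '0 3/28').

C = [9/28, 1/2, 17/28, 19/28, 19/28, 11/14, 1]
j=0 picked index 0: u0 ∈ [0, 9/28)
j=1 picked index 0: u0 ∈ [-1/7, 5/28)
j=2 picked index 0: u0 ∈ [-2/7, 1/28)
j=3 picked index 1: u0 ∈ [-3/28, 1/14)
j=4 picked index 2: u0 ∈ [-1/14, 1/28)
j=5 picked index 5: u0 ∈ [-1/28, 1/14)
j=6 picked index 6: u0 ∈ [-1/14, 1/7)
intersection: [0, 1/28)

0 1/28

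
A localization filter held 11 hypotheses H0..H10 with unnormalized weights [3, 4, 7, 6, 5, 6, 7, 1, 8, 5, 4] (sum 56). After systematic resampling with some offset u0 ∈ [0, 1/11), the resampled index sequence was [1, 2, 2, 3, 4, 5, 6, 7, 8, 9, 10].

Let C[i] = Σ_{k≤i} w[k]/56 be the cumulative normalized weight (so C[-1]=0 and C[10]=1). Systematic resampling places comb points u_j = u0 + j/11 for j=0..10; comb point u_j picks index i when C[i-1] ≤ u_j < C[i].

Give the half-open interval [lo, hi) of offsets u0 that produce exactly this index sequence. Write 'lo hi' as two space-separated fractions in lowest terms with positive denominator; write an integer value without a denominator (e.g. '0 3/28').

C = [3/56, 1/8, 1/4, 5/14, 25/56, 31/56, 19/28, 39/56, 47/56, 13/14, 1]
j=0 picked index 1: u0 ∈ [3/56, 1/8)
j=1 picked index 2: u0 ∈ [3/88, 7/44)
j=2 picked index 2: u0 ∈ [-5/88, 3/44)
j=3 picked index 3: u0 ∈ [-1/44, 13/154)
j=4 picked index 4: u0 ∈ [-1/154, 51/616)
j=5 picked index 5: u0 ∈ [-5/616, 61/616)
j=6 picked index 6: u0 ∈ [5/616, 41/308)
j=7 picked index 7: u0 ∈ [13/308, 37/616)
j=8 picked index 8: u0 ∈ [-19/616, 69/616)
j=9 picked index 9: u0 ∈ [13/616, 17/154)
j=10 picked index 10: u0 ∈ [3/154, 1/11)
intersection: [3/56, 37/616)

3/56 37/616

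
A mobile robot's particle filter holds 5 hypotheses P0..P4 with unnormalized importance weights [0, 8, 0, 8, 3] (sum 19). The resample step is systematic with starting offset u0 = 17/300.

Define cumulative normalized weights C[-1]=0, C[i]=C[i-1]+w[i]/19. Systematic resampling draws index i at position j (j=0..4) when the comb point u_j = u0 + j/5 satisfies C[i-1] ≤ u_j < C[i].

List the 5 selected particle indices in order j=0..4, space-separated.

1 1 3 3 4

C = [0, 8/19, 8/19, 16/19, 1]
j=0: u_0=17/300 ∈ [0, 8/19) → index 1
j=1: u_1=77/300 ∈ [0, 8/19) → index 1
j=2: u_2=137/300 ∈ [8/19, 16/19) → index 3
j=3: u_3=197/300 ∈ [8/19, 16/19) → index 3
j=4: u_4=257/300 ∈ [16/19, 1) → index 4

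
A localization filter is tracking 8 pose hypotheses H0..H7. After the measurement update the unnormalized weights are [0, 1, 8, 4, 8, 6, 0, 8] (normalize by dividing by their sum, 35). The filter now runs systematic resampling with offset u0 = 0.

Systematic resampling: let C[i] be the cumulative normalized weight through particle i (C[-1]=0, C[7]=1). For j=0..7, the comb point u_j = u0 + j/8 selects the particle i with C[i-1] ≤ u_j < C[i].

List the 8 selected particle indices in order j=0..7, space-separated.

1 2 2 4 4 5 5 7

C = [0, 1/35, 9/35, 13/35, 3/5, 27/35, 27/35, 1]
j=0: u_0=0 ∈ [0, 1/35) → index 1
j=1: u_1=1/8 ∈ [1/35, 9/35) → index 2
j=2: u_2=1/4 ∈ [1/35, 9/35) → index 2
j=3: u_3=3/8 ∈ [13/35, 3/5) → index 4
j=4: u_4=1/2 ∈ [13/35, 3/5) → index 4
j=5: u_5=5/8 ∈ [3/5, 27/35) → index 5
j=6: u_6=3/4 ∈ [3/5, 27/35) → index 5
j=7: u_7=7/8 ∈ [27/35, 1) → index 7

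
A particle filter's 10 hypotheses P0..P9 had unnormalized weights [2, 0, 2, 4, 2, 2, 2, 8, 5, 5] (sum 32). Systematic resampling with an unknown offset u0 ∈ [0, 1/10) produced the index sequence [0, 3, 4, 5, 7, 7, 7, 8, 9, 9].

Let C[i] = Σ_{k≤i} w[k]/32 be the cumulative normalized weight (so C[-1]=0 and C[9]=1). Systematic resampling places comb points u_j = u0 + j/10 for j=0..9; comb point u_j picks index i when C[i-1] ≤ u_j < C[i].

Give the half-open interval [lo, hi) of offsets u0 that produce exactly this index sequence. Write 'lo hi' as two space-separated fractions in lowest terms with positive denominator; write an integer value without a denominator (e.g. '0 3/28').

1/20 1/16

C = [1/16, 1/16, 1/8, 1/4, 5/16, 3/8, 7/16, 11/16, 27/32, 1]
j=0 picked index 0: u0 ∈ [0, 1/16)
j=1 picked index 3: u0 ∈ [1/40, 3/20)
j=2 picked index 4: u0 ∈ [1/20, 9/80)
j=3 picked index 5: u0 ∈ [1/80, 3/40)
j=4 picked index 7: u0 ∈ [3/80, 23/80)
j=5 picked index 7: u0 ∈ [-1/16, 3/16)
j=6 picked index 7: u0 ∈ [-13/80, 7/80)
j=7 picked index 8: u0 ∈ [-1/80, 23/160)
j=8 picked index 9: u0 ∈ [7/160, 1/5)
j=9 picked index 9: u0 ∈ [-9/160, 1/10)
intersection: [1/20, 1/16)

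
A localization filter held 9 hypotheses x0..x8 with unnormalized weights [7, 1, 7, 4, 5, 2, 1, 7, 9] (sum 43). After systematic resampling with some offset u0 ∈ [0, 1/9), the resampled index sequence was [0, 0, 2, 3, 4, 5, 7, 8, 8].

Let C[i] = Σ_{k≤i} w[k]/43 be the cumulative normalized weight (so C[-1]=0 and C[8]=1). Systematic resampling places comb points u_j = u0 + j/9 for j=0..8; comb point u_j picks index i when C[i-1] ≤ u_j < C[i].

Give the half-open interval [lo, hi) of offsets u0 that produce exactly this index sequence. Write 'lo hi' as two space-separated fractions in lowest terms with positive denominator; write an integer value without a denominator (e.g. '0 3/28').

C = [7/43, 8/43, 15/43, 19/43, 24/43, 26/43, 27/43, 34/43, 1]
j=0 picked index 0: u0 ∈ [0, 7/43)
j=1 picked index 0: u0 ∈ [-1/9, 20/387)
j=2 picked index 2: u0 ∈ [-14/387, 49/387)
j=3 picked index 3: u0 ∈ [2/129, 14/129)
j=4 picked index 4: u0 ∈ [-1/387, 44/387)
j=5 picked index 5: u0 ∈ [1/387, 19/387)
j=6 picked index 7: u0 ∈ [-5/129, 16/129)
j=7 picked index 8: u0 ∈ [5/387, 2/9)
j=8 picked index 8: u0 ∈ [-38/387, 1/9)
intersection: [2/129, 19/387)

2/129 19/387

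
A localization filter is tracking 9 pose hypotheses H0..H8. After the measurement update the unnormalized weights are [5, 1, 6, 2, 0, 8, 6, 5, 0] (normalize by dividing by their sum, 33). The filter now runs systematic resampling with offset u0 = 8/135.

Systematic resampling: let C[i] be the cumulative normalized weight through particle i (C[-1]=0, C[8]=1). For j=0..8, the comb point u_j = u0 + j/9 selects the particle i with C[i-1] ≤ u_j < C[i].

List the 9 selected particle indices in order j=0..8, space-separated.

0 1 2 3 5 5 6 6 7

C = [5/33, 2/11, 4/11, 14/33, 14/33, 2/3, 28/33, 1, 1]
j=0: u_0=8/135 ∈ [0, 5/33) → index 0
j=1: u_1=23/135 ∈ [5/33, 2/11) → index 1
j=2: u_2=38/135 ∈ [2/11, 4/11) → index 2
j=3: u_3=53/135 ∈ [4/11, 14/33) → index 3
j=4: u_4=68/135 ∈ [14/33, 2/3) → index 5
j=5: u_5=83/135 ∈ [14/33, 2/3) → index 5
j=6: u_6=98/135 ∈ [2/3, 28/33) → index 6
j=7: u_7=113/135 ∈ [2/3, 28/33) → index 6
j=8: u_8=128/135 ∈ [28/33, 1) → index 7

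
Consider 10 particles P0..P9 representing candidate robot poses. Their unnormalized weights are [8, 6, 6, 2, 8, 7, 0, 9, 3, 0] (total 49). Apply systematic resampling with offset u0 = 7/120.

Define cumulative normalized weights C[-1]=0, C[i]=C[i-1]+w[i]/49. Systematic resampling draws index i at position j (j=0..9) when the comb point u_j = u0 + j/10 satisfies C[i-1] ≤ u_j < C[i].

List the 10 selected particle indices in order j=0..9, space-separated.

C = [8/49, 2/7, 20/49, 22/49, 30/49, 37/49, 37/49, 46/49, 1, 1]
j=0: u_0=7/120 ∈ [0, 8/49) → index 0
j=1: u_1=19/120 ∈ [0, 8/49) → index 0
j=2: u_2=31/120 ∈ [8/49, 2/7) → index 1
j=3: u_3=43/120 ∈ [2/7, 20/49) → index 2
j=4: u_4=11/24 ∈ [22/49, 30/49) → index 4
j=5: u_5=67/120 ∈ [22/49, 30/49) → index 4
j=6: u_6=79/120 ∈ [30/49, 37/49) → index 5
j=7: u_7=91/120 ∈ [37/49, 46/49) → index 7
j=8: u_8=103/120 ∈ [37/49, 46/49) → index 7
j=9: u_9=23/24 ∈ [46/49, 1) → index 8

0 0 1 2 4 4 5 7 7 8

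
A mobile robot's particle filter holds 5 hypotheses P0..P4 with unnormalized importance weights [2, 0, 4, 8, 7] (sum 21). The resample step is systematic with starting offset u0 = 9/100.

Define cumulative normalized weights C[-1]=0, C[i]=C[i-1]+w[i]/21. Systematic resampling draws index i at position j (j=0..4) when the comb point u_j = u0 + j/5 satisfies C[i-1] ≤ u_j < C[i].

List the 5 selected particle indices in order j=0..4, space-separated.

C = [2/21, 2/21, 2/7, 2/3, 1]
j=0: u_0=9/100 ∈ [0, 2/21) → index 0
j=1: u_1=29/100 ∈ [2/7, 2/3) → index 3
j=2: u_2=49/100 ∈ [2/7, 2/3) → index 3
j=3: u_3=69/100 ∈ [2/3, 1) → index 4
j=4: u_4=89/100 ∈ [2/3, 1) → index 4

0 3 3 4 4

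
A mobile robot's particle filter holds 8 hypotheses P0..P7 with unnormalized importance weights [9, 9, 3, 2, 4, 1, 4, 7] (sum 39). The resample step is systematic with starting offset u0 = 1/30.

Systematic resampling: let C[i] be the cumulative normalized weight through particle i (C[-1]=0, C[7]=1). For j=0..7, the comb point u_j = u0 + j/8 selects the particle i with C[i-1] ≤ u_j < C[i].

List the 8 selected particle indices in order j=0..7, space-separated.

0 0 1 1 2 4 6 7

C = [3/13, 6/13, 7/13, 23/39, 9/13, 28/39, 32/39, 1]
j=0: u_0=1/30 ∈ [0, 3/13) → index 0
j=1: u_1=19/120 ∈ [0, 3/13) → index 0
j=2: u_2=17/60 ∈ [3/13, 6/13) → index 1
j=3: u_3=49/120 ∈ [3/13, 6/13) → index 1
j=4: u_4=8/15 ∈ [6/13, 7/13) → index 2
j=5: u_5=79/120 ∈ [23/39, 9/13) → index 4
j=6: u_6=47/60 ∈ [28/39, 32/39) → index 6
j=7: u_7=109/120 ∈ [32/39, 1) → index 7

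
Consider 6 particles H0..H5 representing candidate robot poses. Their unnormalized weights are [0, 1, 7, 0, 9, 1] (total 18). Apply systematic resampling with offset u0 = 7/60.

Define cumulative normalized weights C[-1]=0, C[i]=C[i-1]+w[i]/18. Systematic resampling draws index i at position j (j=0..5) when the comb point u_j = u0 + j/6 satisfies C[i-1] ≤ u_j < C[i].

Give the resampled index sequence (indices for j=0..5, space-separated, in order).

C = [0, 1/18, 4/9, 4/9, 17/18, 1]
j=0: u_0=7/60 ∈ [1/18, 4/9) → index 2
j=1: u_1=17/60 ∈ [1/18, 4/9) → index 2
j=2: u_2=9/20 ∈ [4/9, 17/18) → index 4
j=3: u_3=37/60 ∈ [4/9, 17/18) → index 4
j=4: u_4=47/60 ∈ [4/9, 17/18) → index 4
j=5: u_5=19/20 ∈ [17/18, 1) → index 5

2 2 4 4 4 5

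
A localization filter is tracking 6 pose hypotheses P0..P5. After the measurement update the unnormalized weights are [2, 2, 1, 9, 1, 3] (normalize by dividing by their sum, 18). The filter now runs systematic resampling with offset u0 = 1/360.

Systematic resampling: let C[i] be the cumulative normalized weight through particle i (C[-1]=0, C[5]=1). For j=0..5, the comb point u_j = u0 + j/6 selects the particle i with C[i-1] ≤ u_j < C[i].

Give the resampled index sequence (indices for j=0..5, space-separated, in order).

0 1 3 3 3 5

C = [1/9, 2/9, 5/18, 7/9, 5/6, 1]
j=0: u_0=1/360 ∈ [0, 1/9) → index 0
j=1: u_1=61/360 ∈ [1/9, 2/9) → index 1
j=2: u_2=121/360 ∈ [5/18, 7/9) → index 3
j=3: u_3=181/360 ∈ [5/18, 7/9) → index 3
j=4: u_4=241/360 ∈ [5/18, 7/9) → index 3
j=5: u_5=301/360 ∈ [5/6, 1) → index 5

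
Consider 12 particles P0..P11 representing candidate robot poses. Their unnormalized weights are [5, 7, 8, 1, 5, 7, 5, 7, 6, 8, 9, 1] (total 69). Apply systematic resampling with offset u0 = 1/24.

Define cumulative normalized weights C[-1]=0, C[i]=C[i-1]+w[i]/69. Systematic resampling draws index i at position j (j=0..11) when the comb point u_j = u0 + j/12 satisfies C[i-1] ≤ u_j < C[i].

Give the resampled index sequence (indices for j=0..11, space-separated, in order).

0 1 2 3 4 5 6 7 8 9 10 10

C = [5/69, 4/23, 20/69, 7/23, 26/69, 11/23, 38/69, 15/23, 17/23, 59/69, 68/69, 1]
j=0: u_0=1/24 ∈ [0, 5/69) → index 0
j=1: u_1=1/8 ∈ [5/69, 4/23) → index 1
j=2: u_2=5/24 ∈ [4/23, 20/69) → index 2
j=3: u_3=7/24 ∈ [20/69, 7/23) → index 3
j=4: u_4=3/8 ∈ [7/23, 26/69) → index 4
j=5: u_5=11/24 ∈ [26/69, 11/23) → index 5
j=6: u_6=13/24 ∈ [11/23, 38/69) → index 6
j=7: u_7=5/8 ∈ [38/69, 15/23) → index 7
j=8: u_8=17/24 ∈ [15/23, 17/23) → index 8
j=9: u_9=19/24 ∈ [17/23, 59/69) → index 9
j=10: u_10=7/8 ∈ [59/69, 68/69) → index 10
j=11: u_11=23/24 ∈ [59/69, 68/69) → index 10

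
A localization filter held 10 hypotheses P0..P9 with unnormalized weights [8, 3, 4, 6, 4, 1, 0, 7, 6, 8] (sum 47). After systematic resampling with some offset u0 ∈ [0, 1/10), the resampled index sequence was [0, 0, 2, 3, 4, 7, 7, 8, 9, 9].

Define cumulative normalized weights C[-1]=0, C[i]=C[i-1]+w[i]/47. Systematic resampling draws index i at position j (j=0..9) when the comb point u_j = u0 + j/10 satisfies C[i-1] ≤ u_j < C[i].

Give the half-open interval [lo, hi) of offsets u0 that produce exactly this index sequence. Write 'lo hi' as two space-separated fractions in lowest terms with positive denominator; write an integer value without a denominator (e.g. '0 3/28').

C = [8/47, 11/47, 15/47, 21/47, 25/47, 26/47, 26/47, 33/47, 39/47, 1]
j=0 picked index 0: u0 ∈ [0, 8/47)
j=1 picked index 0: u0 ∈ [-1/10, 33/470)
j=2 picked index 2: u0 ∈ [8/235, 28/235)
j=3 picked index 3: u0 ∈ [9/470, 69/470)
j=4 picked index 4: u0 ∈ [11/235, 31/235)
j=5 picked index 7: u0 ∈ [5/94, 19/94)
j=6 picked index 7: u0 ∈ [-11/235, 24/235)
j=7 picked index 8: u0 ∈ [1/470, 61/470)
j=8 picked index 9: u0 ∈ [7/235, 1/5)
j=9 picked index 9: u0 ∈ [-33/470, 1/10)
intersection: [5/94, 33/470)

5/94 33/470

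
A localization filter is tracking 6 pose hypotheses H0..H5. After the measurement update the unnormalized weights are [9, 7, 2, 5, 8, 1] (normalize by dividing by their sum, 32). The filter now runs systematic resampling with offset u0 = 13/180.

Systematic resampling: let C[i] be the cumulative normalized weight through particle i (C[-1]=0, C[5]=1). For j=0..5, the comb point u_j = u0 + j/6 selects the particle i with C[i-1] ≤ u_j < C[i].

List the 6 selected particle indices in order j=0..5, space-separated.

0 0 1 3 4 4

C = [9/32, 1/2, 9/16, 23/32, 31/32, 1]
j=0: u_0=13/180 ∈ [0, 9/32) → index 0
j=1: u_1=43/180 ∈ [0, 9/32) → index 0
j=2: u_2=73/180 ∈ [9/32, 1/2) → index 1
j=3: u_3=103/180 ∈ [9/16, 23/32) → index 3
j=4: u_4=133/180 ∈ [23/32, 31/32) → index 4
j=5: u_5=163/180 ∈ [23/32, 31/32) → index 4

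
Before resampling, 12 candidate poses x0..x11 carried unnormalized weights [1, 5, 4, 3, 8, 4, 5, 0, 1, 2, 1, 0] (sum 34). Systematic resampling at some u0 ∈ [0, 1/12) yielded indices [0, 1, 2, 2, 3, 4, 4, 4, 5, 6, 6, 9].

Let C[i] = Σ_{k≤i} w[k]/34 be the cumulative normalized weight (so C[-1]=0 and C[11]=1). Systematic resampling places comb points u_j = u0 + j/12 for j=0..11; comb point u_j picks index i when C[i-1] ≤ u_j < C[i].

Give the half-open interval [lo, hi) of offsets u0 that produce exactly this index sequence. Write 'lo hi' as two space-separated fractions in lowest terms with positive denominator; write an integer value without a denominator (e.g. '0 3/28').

C = [1/34, 3/17, 5/17, 13/34, 21/34, 25/34, 15/17, 15/17, 31/34, 33/34, 1, 1]
j=0 picked index 0: u0 ∈ [0, 1/34)
j=1 picked index 1: u0 ∈ [-11/204, 19/204)
j=2 picked index 2: u0 ∈ [1/102, 13/102)
j=3 picked index 2: u0 ∈ [-5/68, 3/68)
j=4 picked index 3: u0 ∈ [-2/51, 5/102)
j=5 picked index 4: u0 ∈ [-7/204, 41/204)
j=6 picked index 4: u0 ∈ [-2/17, 2/17)
j=7 picked index 4: u0 ∈ [-41/204, 7/204)
j=8 picked index 5: u0 ∈ [-5/102, 7/102)
j=9 picked index 6: u0 ∈ [-1/68, 9/68)
j=10 picked index 6: u0 ∈ [-5/51, 5/102)
j=11 picked index 9: u0 ∈ [-1/204, 11/204)
intersection: [1/102, 1/34)

1/102 1/34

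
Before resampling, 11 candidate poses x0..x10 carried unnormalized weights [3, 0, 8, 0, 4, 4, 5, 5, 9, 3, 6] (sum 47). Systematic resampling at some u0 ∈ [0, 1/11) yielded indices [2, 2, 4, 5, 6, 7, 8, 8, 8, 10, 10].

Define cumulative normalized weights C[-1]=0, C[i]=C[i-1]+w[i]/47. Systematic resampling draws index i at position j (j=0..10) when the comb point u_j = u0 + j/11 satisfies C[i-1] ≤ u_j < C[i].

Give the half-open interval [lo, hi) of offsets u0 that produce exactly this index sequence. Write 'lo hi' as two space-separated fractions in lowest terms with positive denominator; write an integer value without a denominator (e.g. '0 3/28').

37/517 42/517

C = [3/47, 3/47, 11/47, 11/47, 15/47, 19/47, 24/47, 29/47, 38/47, 41/47, 1]
j=0 picked index 2: u0 ∈ [3/47, 11/47)
j=1 picked index 2: u0 ∈ [-14/517, 74/517)
j=2 picked index 4: u0 ∈ [27/517, 71/517)
j=3 picked index 5: u0 ∈ [24/517, 68/517)
j=4 picked index 6: u0 ∈ [21/517, 76/517)
j=5 picked index 7: u0 ∈ [29/517, 84/517)
j=6 picked index 8: u0 ∈ [37/517, 136/517)
j=7 picked index 8: u0 ∈ [-10/517, 89/517)
j=8 picked index 8: u0 ∈ [-57/517, 42/517)
j=9 picked index 10: u0 ∈ [28/517, 2/11)
j=10 picked index 10: u0 ∈ [-19/517, 1/11)
intersection: [37/517, 42/517)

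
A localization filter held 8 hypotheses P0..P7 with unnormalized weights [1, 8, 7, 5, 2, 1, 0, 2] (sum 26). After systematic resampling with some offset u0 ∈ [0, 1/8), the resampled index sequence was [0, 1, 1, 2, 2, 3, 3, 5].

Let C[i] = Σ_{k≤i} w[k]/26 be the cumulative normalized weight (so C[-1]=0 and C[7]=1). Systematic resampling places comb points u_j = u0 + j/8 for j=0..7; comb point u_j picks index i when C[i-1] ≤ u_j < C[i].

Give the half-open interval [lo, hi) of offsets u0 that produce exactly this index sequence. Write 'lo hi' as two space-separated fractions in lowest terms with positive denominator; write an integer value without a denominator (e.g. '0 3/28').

1/104 1/26

C = [1/26, 9/26, 8/13, 21/26, 23/26, 12/13, 12/13, 1]
j=0 picked index 0: u0 ∈ [0, 1/26)
j=1 picked index 1: u0 ∈ [-9/104, 23/104)
j=2 picked index 1: u0 ∈ [-11/52, 5/52)
j=3 picked index 2: u0 ∈ [-3/104, 25/104)
j=4 picked index 2: u0 ∈ [-2/13, 3/26)
j=5 picked index 3: u0 ∈ [-1/104, 19/104)
j=6 picked index 3: u0 ∈ [-7/52, 3/52)
j=7 picked index 5: u0 ∈ [1/104, 5/104)
intersection: [1/104, 1/26)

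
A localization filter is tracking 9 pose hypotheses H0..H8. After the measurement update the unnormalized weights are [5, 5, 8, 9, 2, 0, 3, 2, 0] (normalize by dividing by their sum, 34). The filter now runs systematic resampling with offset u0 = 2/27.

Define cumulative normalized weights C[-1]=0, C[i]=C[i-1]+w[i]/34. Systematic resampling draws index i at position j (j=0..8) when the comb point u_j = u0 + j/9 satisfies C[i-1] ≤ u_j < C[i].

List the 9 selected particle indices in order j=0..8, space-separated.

C = [5/34, 5/17, 9/17, 27/34, 29/34, 29/34, 16/17, 1, 1]
j=0: u_0=2/27 ∈ [0, 5/34) → index 0
j=1: u_1=5/27 ∈ [5/34, 5/17) → index 1
j=2: u_2=8/27 ∈ [5/17, 9/17) → index 2
j=3: u_3=11/27 ∈ [5/17, 9/17) → index 2
j=4: u_4=14/27 ∈ [5/17, 9/17) → index 2
j=5: u_5=17/27 ∈ [9/17, 27/34) → index 3
j=6: u_6=20/27 ∈ [9/17, 27/34) → index 3
j=7: u_7=23/27 ∈ [27/34, 29/34) → index 4
j=8: u_8=26/27 ∈ [16/17, 1) → index 7

0 1 2 2 2 3 3 4 7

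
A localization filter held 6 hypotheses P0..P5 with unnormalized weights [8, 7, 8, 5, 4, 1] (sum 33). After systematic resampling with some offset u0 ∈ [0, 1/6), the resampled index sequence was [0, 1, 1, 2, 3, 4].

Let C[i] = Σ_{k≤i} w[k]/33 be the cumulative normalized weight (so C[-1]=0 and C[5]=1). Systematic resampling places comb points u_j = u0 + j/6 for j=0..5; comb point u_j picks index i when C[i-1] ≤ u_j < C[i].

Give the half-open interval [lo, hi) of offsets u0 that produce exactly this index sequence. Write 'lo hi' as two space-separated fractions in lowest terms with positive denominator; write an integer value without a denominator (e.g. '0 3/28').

C = [8/33, 5/11, 23/33, 28/33, 32/33, 1]
j=0 picked index 0: u0 ∈ [0, 8/33)
j=1 picked index 1: u0 ∈ [5/66, 19/66)
j=2 picked index 1: u0 ∈ [-1/11, 4/33)
j=3 picked index 2: u0 ∈ [-1/22, 13/66)
j=4 picked index 3: u0 ∈ [1/33, 2/11)
j=5 picked index 4: u0 ∈ [1/66, 3/22)
intersection: [5/66, 4/33)

5/66 4/33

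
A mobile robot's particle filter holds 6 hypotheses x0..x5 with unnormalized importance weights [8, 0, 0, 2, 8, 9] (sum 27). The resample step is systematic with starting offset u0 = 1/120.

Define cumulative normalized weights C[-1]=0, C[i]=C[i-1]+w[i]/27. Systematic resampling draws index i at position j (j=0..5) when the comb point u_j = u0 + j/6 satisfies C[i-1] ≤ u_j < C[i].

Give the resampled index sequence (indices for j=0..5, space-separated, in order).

C = [8/27, 8/27, 8/27, 10/27, 2/3, 1]
j=0: u_0=1/120 ∈ [0, 8/27) → index 0
j=1: u_1=7/40 ∈ [0, 8/27) → index 0
j=2: u_2=41/120 ∈ [8/27, 10/27) → index 3
j=3: u_3=61/120 ∈ [10/27, 2/3) → index 4
j=4: u_4=27/40 ∈ [2/3, 1) → index 5
j=5: u_5=101/120 ∈ [2/3, 1) → index 5

0 0 3 4 5 5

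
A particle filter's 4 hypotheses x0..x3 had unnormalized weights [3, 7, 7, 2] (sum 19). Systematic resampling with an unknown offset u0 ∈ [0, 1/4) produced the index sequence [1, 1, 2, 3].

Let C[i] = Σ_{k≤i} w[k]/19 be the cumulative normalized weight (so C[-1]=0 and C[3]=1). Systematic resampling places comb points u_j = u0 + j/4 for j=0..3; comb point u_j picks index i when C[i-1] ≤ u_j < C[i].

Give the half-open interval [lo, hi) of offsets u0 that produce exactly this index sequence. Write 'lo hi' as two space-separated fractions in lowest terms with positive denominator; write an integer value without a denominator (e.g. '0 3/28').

3/19 1/4

C = [3/19, 10/19, 17/19, 1]
j=0 picked index 1: u0 ∈ [3/19, 10/19)
j=1 picked index 1: u0 ∈ [-7/76, 21/76)
j=2 picked index 2: u0 ∈ [1/38, 15/38)
j=3 picked index 3: u0 ∈ [11/76, 1/4)
intersection: [3/19, 1/4)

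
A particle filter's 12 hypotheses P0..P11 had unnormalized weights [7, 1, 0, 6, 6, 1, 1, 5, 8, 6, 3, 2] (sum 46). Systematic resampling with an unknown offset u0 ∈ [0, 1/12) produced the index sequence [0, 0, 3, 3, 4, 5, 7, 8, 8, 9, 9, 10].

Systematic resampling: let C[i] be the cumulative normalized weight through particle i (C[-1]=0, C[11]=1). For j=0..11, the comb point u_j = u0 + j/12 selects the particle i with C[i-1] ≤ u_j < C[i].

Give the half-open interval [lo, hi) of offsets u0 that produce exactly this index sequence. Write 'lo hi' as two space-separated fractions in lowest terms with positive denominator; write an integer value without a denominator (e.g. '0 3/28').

C = [7/46, 4/23, 4/23, 7/23, 10/23, 21/46, 11/23, 27/46, 35/46, 41/46, 22/23, 1]
j=0 picked index 0: u0 ∈ [0, 7/46)
j=1 picked index 0: u0 ∈ [-1/12, 19/276)
j=2 picked index 3: u0 ∈ [1/138, 19/138)
j=3 picked index 3: u0 ∈ [-7/92, 5/92)
j=4 picked index 4: u0 ∈ [-2/69, 7/69)
j=5 picked index 5: u0 ∈ [5/276, 11/276)
j=6 picked index 7: u0 ∈ [-1/46, 2/23)
j=7 picked index 8: u0 ∈ [1/276, 49/276)
j=8 picked index 8: u0 ∈ [-11/138, 13/138)
j=9 picked index 9: u0 ∈ [1/92, 13/92)
j=10 picked index 9: u0 ∈ [-5/69, 4/69)
j=11 picked index 10: u0 ∈ [-7/276, 11/276)
intersection: [5/276, 11/276)

5/276 11/276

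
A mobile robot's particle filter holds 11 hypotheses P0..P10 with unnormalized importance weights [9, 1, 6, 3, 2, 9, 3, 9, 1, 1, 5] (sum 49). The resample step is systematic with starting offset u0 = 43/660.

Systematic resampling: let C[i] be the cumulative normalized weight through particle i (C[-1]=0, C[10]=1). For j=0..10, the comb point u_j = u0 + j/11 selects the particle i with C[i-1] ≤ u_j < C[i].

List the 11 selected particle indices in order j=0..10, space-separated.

0 0 2 3 5 5 5 7 7 9 10

C = [9/49, 10/49, 16/49, 19/49, 3/7, 30/49, 33/49, 6/7, 43/49, 44/49, 1]
j=0: u_0=43/660 ∈ [0, 9/49) → index 0
j=1: u_1=103/660 ∈ [0, 9/49) → index 0
j=2: u_2=163/660 ∈ [10/49, 16/49) → index 2
j=3: u_3=223/660 ∈ [16/49, 19/49) → index 3
j=4: u_4=283/660 ∈ [3/7, 30/49) → index 5
j=5: u_5=343/660 ∈ [3/7, 30/49) → index 5
j=6: u_6=403/660 ∈ [3/7, 30/49) → index 5
j=7: u_7=463/660 ∈ [33/49, 6/7) → index 7
j=8: u_8=523/660 ∈ [33/49, 6/7) → index 7
j=9: u_9=53/60 ∈ [43/49, 44/49) → index 9
j=10: u_10=643/660 ∈ [44/49, 1) → index 10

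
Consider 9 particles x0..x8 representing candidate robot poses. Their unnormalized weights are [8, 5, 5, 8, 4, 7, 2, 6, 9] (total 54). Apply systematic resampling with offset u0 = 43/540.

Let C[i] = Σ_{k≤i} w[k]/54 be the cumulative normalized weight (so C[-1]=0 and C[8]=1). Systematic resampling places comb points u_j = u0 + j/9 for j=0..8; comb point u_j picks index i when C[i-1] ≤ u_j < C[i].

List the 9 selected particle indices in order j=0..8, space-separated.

C = [4/27, 13/54, 1/3, 13/27, 5/9, 37/54, 13/18, 5/6, 1]
j=0: u_0=43/540 ∈ [0, 4/27) → index 0
j=1: u_1=103/540 ∈ [4/27, 13/54) → index 1
j=2: u_2=163/540 ∈ [13/54, 1/3) → index 2
j=3: u_3=223/540 ∈ [1/3, 13/27) → index 3
j=4: u_4=283/540 ∈ [13/27, 5/9) → index 4
j=5: u_5=343/540 ∈ [5/9, 37/54) → index 5
j=6: u_6=403/540 ∈ [13/18, 5/6) → index 7
j=7: u_7=463/540 ∈ [5/6, 1) → index 8
j=8: u_8=523/540 ∈ [5/6, 1) → index 8

0 1 2 3 4 5 7 8 8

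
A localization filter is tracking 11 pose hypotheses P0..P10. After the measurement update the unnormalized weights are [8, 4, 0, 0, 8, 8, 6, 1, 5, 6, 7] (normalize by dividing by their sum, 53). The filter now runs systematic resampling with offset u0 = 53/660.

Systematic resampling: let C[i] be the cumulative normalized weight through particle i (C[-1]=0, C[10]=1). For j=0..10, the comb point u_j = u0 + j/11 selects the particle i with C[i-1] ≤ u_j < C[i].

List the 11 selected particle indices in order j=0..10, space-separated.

C = [8/53, 12/53, 12/53, 12/53, 20/53, 28/53, 34/53, 35/53, 40/53, 46/53, 1]
j=0: u_0=53/660 ∈ [0, 8/53) → index 0
j=1: u_1=113/660 ∈ [8/53, 12/53) → index 1
j=2: u_2=173/660 ∈ [12/53, 20/53) → index 4
j=3: u_3=233/660 ∈ [12/53, 20/53) → index 4
j=4: u_4=293/660 ∈ [20/53, 28/53) → index 5
j=5: u_5=353/660 ∈ [28/53, 34/53) → index 6
j=6: u_6=413/660 ∈ [28/53, 34/53) → index 6
j=7: u_7=43/60 ∈ [35/53, 40/53) → index 8
j=8: u_8=533/660 ∈ [40/53, 46/53) → index 9
j=9: u_9=593/660 ∈ [46/53, 1) → index 10
j=10: u_10=653/660 ∈ [46/53, 1) → index 10

0 1 4 4 5 6 6 8 9 10 10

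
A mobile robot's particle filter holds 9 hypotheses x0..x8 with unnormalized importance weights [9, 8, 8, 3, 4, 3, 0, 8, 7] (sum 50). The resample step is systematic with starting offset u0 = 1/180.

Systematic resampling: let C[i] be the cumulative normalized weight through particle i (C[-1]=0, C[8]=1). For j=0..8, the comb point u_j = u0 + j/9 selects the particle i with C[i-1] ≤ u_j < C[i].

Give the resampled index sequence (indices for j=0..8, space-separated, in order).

C = [9/50, 17/50, 1/2, 14/25, 16/25, 7/10, 7/10, 43/50, 1]
j=0: u_0=1/180 ∈ [0, 9/50) → index 0
j=1: u_1=7/60 ∈ [0, 9/50) → index 0
j=2: u_2=41/180 ∈ [9/50, 17/50) → index 1
j=3: u_3=61/180 ∈ [9/50, 17/50) → index 1
j=4: u_4=9/20 ∈ [17/50, 1/2) → index 2
j=5: u_5=101/180 ∈ [14/25, 16/25) → index 4
j=6: u_6=121/180 ∈ [16/25, 7/10) → index 5
j=7: u_7=47/60 ∈ [7/10, 43/50) → index 7
j=8: u_8=161/180 ∈ [43/50, 1) → index 8

0 0 1 1 2 4 5 7 8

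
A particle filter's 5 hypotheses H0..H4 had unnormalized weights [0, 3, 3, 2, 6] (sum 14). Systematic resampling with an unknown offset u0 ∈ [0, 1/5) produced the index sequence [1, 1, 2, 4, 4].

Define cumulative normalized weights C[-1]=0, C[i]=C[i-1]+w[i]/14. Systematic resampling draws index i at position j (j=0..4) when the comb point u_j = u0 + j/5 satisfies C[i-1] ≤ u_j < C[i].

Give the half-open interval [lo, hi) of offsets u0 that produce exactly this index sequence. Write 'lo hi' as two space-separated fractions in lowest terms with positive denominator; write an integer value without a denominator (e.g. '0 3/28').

0 1/70

C = [0, 3/14, 3/7, 4/7, 1]
j=0 picked index 1: u0 ∈ [0, 3/14)
j=1 picked index 1: u0 ∈ [-1/5, 1/70)
j=2 picked index 2: u0 ∈ [-13/70, 1/35)
j=3 picked index 4: u0 ∈ [-1/35, 2/5)
j=4 picked index 4: u0 ∈ [-8/35, 1/5)
intersection: [0, 1/70)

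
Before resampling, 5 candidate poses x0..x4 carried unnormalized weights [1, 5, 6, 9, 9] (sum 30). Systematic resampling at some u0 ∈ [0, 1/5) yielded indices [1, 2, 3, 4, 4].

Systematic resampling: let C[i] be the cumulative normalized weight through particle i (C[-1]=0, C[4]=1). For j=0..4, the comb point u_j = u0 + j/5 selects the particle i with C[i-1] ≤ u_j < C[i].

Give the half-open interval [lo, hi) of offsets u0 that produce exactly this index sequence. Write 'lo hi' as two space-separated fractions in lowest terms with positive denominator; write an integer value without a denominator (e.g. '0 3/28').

1/10 1/5

C = [1/30, 1/5, 2/5, 7/10, 1]
j=0 picked index 1: u0 ∈ [1/30, 1/5)
j=1 picked index 2: u0 ∈ [0, 1/5)
j=2 picked index 3: u0 ∈ [0, 3/10)
j=3 picked index 4: u0 ∈ [1/10, 2/5)
j=4 picked index 4: u0 ∈ [-1/10, 1/5)
intersection: [1/10, 1/5)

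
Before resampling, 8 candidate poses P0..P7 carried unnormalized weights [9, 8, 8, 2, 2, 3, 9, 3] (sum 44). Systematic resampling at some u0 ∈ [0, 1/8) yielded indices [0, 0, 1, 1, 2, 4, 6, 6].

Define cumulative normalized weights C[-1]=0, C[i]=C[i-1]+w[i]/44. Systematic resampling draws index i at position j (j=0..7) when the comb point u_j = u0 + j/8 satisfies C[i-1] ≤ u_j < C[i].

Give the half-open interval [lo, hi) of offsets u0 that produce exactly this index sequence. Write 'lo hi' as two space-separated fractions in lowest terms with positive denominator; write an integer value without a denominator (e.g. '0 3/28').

0 1/88

C = [9/44, 17/44, 25/44, 27/44, 29/44, 8/11, 41/44, 1]
j=0 picked index 0: u0 ∈ [0, 9/44)
j=1 picked index 0: u0 ∈ [-1/8, 7/88)
j=2 picked index 1: u0 ∈ [-1/22, 3/22)
j=3 picked index 1: u0 ∈ [-15/88, 1/88)
j=4 picked index 2: u0 ∈ [-5/44, 3/44)
j=5 picked index 4: u0 ∈ [-1/88, 3/88)
j=6 picked index 6: u0 ∈ [-1/44, 2/11)
j=7 picked index 6: u0 ∈ [-13/88, 5/88)
intersection: [0, 1/88)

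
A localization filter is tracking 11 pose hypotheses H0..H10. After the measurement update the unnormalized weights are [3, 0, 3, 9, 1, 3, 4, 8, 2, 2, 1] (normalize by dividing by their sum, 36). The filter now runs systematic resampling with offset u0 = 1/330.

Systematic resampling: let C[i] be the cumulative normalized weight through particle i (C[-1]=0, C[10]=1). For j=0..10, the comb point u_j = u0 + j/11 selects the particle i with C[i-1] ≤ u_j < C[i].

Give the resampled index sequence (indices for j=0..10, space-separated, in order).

C = [1/12, 1/12, 1/6, 5/12, 4/9, 19/36, 23/36, 31/36, 11/12, 35/36, 1]
j=0: u_0=1/330 ∈ [0, 1/12) → index 0
j=1: u_1=31/330 ∈ [1/12, 1/6) → index 2
j=2: u_2=61/330 ∈ [1/6, 5/12) → index 3
j=3: u_3=91/330 ∈ [1/6, 5/12) → index 3
j=4: u_4=11/30 ∈ [1/6, 5/12) → index 3
j=5: u_5=151/330 ∈ [4/9, 19/36) → index 5
j=6: u_6=181/330 ∈ [19/36, 23/36) → index 6
j=7: u_7=211/330 ∈ [23/36, 31/36) → index 7
j=8: u_8=241/330 ∈ [23/36, 31/36) → index 7
j=9: u_9=271/330 ∈ [23/36, 31/36) → index 7
j=10: u_10=301/330 ∈ [31/36, 11/12) → index 8

0 2 3 3 3 5 6 7 7 7 8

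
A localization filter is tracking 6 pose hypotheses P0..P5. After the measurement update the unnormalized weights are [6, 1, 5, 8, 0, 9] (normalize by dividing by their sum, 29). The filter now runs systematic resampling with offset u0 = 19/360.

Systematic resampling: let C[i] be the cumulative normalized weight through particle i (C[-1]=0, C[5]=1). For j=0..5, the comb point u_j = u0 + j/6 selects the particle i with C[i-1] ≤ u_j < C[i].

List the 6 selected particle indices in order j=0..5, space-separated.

0 1 2 3 5 5

C = [6/29, 7/29, 12/29, 20/29, 20/29, 1]
j=0: u_0=19/360 ∈ [0, 6/29) → index 0
j=1: u_1=79/360 ∈ [6/29, 7/29) → index 1
j=2: u_2=139/360 ∈ [7/29, 12/29) → index 2
j=3: u_3=199/360 ∈ [12/29, 20/29) → index 3
j=4: u_4=259/360 ∈ [20/29, 1) → index 5
j=5: u_5=319/360 ∈ [20/29, 1) → index 5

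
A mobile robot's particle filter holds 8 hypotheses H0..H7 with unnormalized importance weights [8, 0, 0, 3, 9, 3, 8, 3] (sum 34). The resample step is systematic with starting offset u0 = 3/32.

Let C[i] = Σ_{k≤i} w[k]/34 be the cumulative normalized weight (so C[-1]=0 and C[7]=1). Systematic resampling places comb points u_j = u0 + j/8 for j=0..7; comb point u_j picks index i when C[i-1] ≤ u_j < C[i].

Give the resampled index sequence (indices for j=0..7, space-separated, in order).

C = [4/17, 4/17, 4/17, 11/34, 10/17, 23/34, 31/34, 1]
j=0: u_0=3/32 ∈ [0, 4/17) → index 0
j=1: u_1=7/32 ∈ [0, 4/17) → index 0
j=2: u_2=11/32 ∈ [11/34, 10/17) → index 4
j=3: u_3=15/32 ∈ [11/34, 10/17) → index 4
j=4: u_4=19/32 ∈ [10/17, 23/34) → index 5
j=5: u_5=23/32 ∈ [23/34, 31/34) → index 6
j=6: u_6=27/32 ∈ [23/34, 31/34) → index 6
j=7: u_7=31/32 ∈ [31/34, 1) → index 7

0 0 4 4 5 6 6 7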